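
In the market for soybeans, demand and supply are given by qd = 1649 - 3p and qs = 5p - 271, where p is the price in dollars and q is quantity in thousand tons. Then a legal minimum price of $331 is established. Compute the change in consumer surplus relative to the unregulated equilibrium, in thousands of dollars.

-72117.5

In a free market, 1649 - 3p = 5p - 271 gives the equilibrium p* = 240, q* = 929.
Because the floor (331) lies above the market-clearing price, it is binding.
At p = 331: qd = 1649 - 3·331 = 656 and qs = 5·331 - 271 = 1384.
Consumer surplus without the control is ½ · (1649/3 - 240) · 929 = 863041/6.
With the floor, consumers buy 656 units at 331, so CS = ½ · (1649/3 - 331) · 656 = 215168/3.
Change in consumer surplus = 215168/3 - 863041/6 = -72117.5.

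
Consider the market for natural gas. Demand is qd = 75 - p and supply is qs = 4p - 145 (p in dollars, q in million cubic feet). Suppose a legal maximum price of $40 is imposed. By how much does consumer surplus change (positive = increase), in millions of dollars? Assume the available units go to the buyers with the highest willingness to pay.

-68

Without the control the market clears where 75 - p = 4p - 145, i.e. p* = 44 and q* = 31.
The ceiling of 40 is below the equilibrium price 44, so it binds.
At p = 40: qd = 75 - 40 = 35 and qs = 4·40 - 145 = 15.
Consumer surplus without the control is ½ · (75 - 44) · 31 = 480.5.
With the ceiling, 15 units are sold at 40 (assume they go to the highest-value buyers). The demand price at q = 15 is 60, so CS = ½ · [(75 - 40) + (60 - 40)] · 15 = 412.5.
Change in consumer surplus = 412.5 - 480.5 = -68.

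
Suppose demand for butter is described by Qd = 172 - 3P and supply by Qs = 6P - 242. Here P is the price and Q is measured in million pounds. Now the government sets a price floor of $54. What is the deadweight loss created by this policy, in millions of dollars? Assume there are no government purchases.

144

Equilibrium: 172 - 3P = 6P - 242, so 414 = 9P and P* = 46, Q* = 34.
The floor of 54 is above the equilibrium price 46, so it binds.
At P = 54: Qd = 172 - 3·54 = 10 and Qs = 6·54 - 242 = 82.
Quantity traded falls to 10. At Q = 10 the demand price is (172 - 10)/3 = 54 and the supply price is (242 + 10)/6 = 42.
Deadweight loss = ½ · (54 - 42) · (34 - 10) = ½ · 12 · 24 = 144.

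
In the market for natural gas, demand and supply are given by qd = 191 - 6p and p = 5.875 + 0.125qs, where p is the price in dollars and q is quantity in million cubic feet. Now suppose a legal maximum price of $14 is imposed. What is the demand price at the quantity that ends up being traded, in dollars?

21

Rearranging supply gives qs = 8p - 47. In a free market, 191 - 6p = 8p - 47 gives the equilibrium p* = 17, q* = 89.
Since 14 < 17, the ceiling is binding.
At p = 14: qd = 191 - 6·14 = 107 and qs = 8·14 - 47 = 65.
Only 65 units reach the market. On the demand curve, the marginal buyer's willingness to pay at q = 65 is (191 - 65)/6 = 21.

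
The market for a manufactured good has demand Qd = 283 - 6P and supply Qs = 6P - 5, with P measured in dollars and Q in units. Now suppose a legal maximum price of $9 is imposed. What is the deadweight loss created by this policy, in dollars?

1350

Setting quantity demanded equal to quantity supplied, 283 - 6P = 6P - 5, gives P* = 24 and Q* = 139.
Because the ceiling (9) lies below the market-clearing price, it is binding.
At P = 9: Qd = 283 - 6·9 = 229 and Qs = 6·9 - 5 = 49.
Quantity traded falls to 49. At Q = 49 the demand price is (283 - 49)/6 = 39 and the supply price is (5 + 49)/6 = 9.
Deadweight loss = ½ · (39 - 9) · (139 - 49) = ½ · 30 · 90 = 1350.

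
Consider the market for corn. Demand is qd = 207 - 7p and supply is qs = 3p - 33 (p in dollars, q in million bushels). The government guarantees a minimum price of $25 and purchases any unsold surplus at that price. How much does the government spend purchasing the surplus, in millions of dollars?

250

Setting quantity demanded equal to quantity supplied, 207 - 7p = 3p - 33, gives p* = 24 and q* = 39.
The floor of 25 is above the equilibrium price 24, so it binds.
At p = 25: qd = 207 - 7·25 = 32 and qs = 3·25 - 33 = 42.
Surplus = qs - qd = 10.
Government expenditure = surplus × support price = 10 × 25 = 250.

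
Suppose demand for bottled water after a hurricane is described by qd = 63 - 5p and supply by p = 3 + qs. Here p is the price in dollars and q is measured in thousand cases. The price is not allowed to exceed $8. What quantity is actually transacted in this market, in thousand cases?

Rearranging supply gives qs = p - 3. Setting quantity demanded equal to quantity supplied, 63 - 5p = p - 3, gives p* = 11 and q* = 8.
The ceiling of 8 is below the equilibrium price 11, so it binds.
At p = 8: qd = 63 - 5·8 = 23 and qs = 8 - 3 = 5.
The quantity actually transacted is the short side, supply: 5.

5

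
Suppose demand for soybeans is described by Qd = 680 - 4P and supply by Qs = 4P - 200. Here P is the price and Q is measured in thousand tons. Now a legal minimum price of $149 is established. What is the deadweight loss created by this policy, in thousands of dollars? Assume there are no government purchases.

6084

Setting quantity demanded equal to quantity supplied, 680 - 4P = 4P - 200, gives P* = 110 and Q* = 240.
Because the floor (149) lies above the market-clearing price, it is binding.
At P = 149: Qd = 680 - 4·149 = 84 and Qs = 4·149 - 200 = 396.
Quantity traded falls to 84. At Q = 84 the demand price is (680 - 84)/4 = 149 and the supply price is (200 + 84)/4 = 71.
Deadweight loss = ½ · (149 - 71) · (240 - 84) = ½ · 78 · 156 = 6084.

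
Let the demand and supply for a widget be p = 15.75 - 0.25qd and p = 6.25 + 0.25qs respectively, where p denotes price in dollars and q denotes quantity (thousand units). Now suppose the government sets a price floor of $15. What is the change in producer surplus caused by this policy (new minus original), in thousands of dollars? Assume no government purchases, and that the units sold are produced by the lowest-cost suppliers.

Rearranging demand gives qd = 63 - 4p; rearranging supply gives qs = 4p - 25. Without the control the market clears where 63 - 4p = 4p - 25, i.e. p* = 11 and q* = 19.
Because the floor (15) lies above the market-clearing price, it is binding.
At p = 15: qd = 63 - 4·15 = 3 and qs = 4·15 - 25 = 35.
Producer surplus without the control is ½ · (11 - 6.25) · 19 = 45.125.
With the floor, 3 units are sold at 15. The supply price at q = 3 is 7, so PS = ½ · [(15 - 6.25) + (15 - 7)] · 3 = 25.125.
Change in producer surplus = 25.125 - 45.125 = -20.

-20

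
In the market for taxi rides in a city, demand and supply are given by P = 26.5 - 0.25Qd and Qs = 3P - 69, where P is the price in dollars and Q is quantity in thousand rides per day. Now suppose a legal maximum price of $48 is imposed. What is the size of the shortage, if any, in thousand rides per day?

Rearranging demand gives Qd = 106 - 4P. In a free market, 106 - 4P = 3P - 69 gives the equilibrium P* = 25, Q* = 6.
Since 48 is above P* = 25, the ceiling does not bind and the free-market outcome prevails.
Since the control does not bind, there is no shortage.

0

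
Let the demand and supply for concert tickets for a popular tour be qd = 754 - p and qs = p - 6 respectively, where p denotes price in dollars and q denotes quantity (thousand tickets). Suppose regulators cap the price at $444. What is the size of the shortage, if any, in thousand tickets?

0

Setting quantity demanded equal to quantity supplied, 754 - p = p - 6, gives p* = 380 and q* = 374.
Since 444 is above p* = 380, the ceiling does not bind and the free-market outcome prevails.
Since the control does not bind, there is no shortage.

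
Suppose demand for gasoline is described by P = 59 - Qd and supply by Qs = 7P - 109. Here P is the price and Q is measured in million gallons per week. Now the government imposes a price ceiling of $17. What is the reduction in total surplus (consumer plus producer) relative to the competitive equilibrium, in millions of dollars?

448

Rearranging demand gives Qd = 59 - P. Setting quantity demanded equal to quantity supplied, 59 - P = 7P - 109, gives P* = 21 and Q* = 38.
Since 17 < 21, the ceiling is binding.
At P = 17: Qd = 59 - 17 = 42 and Qs = 7·17 - 109 = 10.
Quantity traded falls to 10. At Q = 10 the demand price is 59 - 10 = 49 and the supply price is (109 + 10)/7 = 17.
Deadweight loss = ½ · (49 - 17) · (38 - 10) = ½ · 32 · 28 = 448.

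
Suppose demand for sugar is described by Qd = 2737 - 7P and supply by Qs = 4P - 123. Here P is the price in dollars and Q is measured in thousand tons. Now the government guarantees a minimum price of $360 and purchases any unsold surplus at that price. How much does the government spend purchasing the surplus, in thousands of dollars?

In a free market, 2737 - 7P = 4P - 123 gives the equilibrium P* = 260, Q* = 917.
Since 360 > 260, the floor is binding.
At P = 360: Qd = 2737 - 7·360 = 217 and Qs = 4·360 - 123 = 1317.
Surplus = Qs - Qd = 1100.
Government expenditure = surplus × support price = 1100 × 360 = 396000.

396000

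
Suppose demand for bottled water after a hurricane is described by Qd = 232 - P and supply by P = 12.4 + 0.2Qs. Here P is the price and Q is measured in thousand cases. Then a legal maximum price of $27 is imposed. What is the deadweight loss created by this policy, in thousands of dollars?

7260

Rearranging supply gives Qs = 5P - 62. Equilibrium: 232 - P = 5P - 62, so 294 = 6P and P* = 49, Q* = 183.
The ceiling of 27 is below the equilibrium price 49, so it binds.
At P = 27: Qd = 232 - 27 = 205 and Qs = 5·27 - 62 = 73.
Quantity traded falls to 73. At Q = 73 the demand price is 232 - 73 = 159 and the supply price is (62 + 73)/5 = 27.
Deadweight loss = ½ · (159 - 27) · (183 - 73) = ½ · 132 · 110 = 7260.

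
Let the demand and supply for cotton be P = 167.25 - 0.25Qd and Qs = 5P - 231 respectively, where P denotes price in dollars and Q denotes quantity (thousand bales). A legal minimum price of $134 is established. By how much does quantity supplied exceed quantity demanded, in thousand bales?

Rearranging demand gives Qd = 669 - 4P. Equilibrium: 669 - 4P = 5P - 231, so 900 = 9P and P* = 100, Q* = 269.
The floor of 134 is above the equilibrium price 100, so it binds.
At P = 134: Qd = 669 - 4·134 = 133 and Qs = 5·134 - 231 = 439.
Surplus = Qs - Qd = 439 - 133 = 306.

306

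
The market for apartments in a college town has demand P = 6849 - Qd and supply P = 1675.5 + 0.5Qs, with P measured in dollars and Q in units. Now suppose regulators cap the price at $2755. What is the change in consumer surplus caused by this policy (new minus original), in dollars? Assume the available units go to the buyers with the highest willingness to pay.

560505

Rearranging demand gives Qd = 6849 - P; rearranging supply gives Qs = 2P - 3351. Equilibrium: 6849 - P = 2P - 3351, so 10200 = 3P and P* = 3400, Q* = 3449.
Because the ceiling (2755) lies below the market-clearing price, it is binding.
At P = 2755: Qd = 6849 - 2755 = 4094 and Qs = 2·2755 - 3351 = 2159.
Consumer surplus without the control is ½ · (6849 - 3400) · 3449 = 5947800.5.
With the ceiling, 2159 units are sold at 2755 (assume they go to the highest-value buyers). The demand price at Q = 2159 is 4690, so CS = ½ · [(6849 - 2755) + (4690 - 2755)] · 2159 = 6508305.5.
Change in consumer surplus = 6508305.5 - 5947800.5 = 560505.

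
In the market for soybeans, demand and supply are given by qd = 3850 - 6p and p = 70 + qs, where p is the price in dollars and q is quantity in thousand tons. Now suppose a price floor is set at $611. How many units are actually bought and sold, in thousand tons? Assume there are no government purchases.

184

Rearranging supply gives qs = p - 70. In a free market, 3850 - 6p = p - 70 gives the equilibrium p* = 560, q* = 490.
The floor of 611 is above the equilibrium price 560, so it binds.
At p = 611: qd = 3850 - 6·611 = 184 and qs = 611 - 70 = 541.
The quantity actually transacted is the short side, demand: 184.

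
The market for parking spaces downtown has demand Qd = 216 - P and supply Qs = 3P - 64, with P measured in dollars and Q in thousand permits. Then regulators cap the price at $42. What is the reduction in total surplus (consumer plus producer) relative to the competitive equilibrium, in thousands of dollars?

In a free market, 216 - P = 3P - 64 gives the equilibrium P* = 70, Q* = 146.
Because the ceiling (42) lies below the market-clearing price, it is binding.
At P = 42: Qd = 216 - 42 = 174 and Qs = 3·42 - 64 = 62.
Quantity traded falls to 62. At Q = 62 the demand price is 216 - 62 = 154 and the supply price is (64 + 62)/3 = 42.
Deadweight loss = ½ · (154 - 42) · (146 - 62) = ½ · 112 · 84 = 4704.

4704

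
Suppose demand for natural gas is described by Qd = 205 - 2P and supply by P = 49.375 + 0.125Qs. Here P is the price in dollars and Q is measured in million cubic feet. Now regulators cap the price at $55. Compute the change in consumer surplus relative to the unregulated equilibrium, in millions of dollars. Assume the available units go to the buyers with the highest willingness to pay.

Rearranging supply gives Qs = 8P - 395. Equilibrium: 205 - 2P = 8P - 395, so 600 = 10P and P* = 60, Q* = 85.
The ceiling of 55 is below the equilibrium price 60, so it binds.
At P = 55: Qd = 205 - 2·55 = 95 and Qs = 8·55 - 395 = 45.
Consumer surplus without the control is ½ · (102.5 - 60) · 85 = 1806.25.
With the ceiling, 45 units are sold at 55 (assume they go to the highest-value buyers). The demand price at Q = 45 is 80, so CS = ½ · [(102.5 - 55) + (80 - 55)] · 45 = 1631.25.
Change in consumer surplus = 1631.25 - 1806.25 = -175.

-175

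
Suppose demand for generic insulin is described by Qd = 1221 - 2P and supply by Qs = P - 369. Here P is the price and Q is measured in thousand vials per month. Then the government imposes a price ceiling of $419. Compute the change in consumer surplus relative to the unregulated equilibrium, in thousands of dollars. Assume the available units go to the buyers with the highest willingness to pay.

In a free market, 1221 - 2P = P - 369 gives the equilibrium P* = 530, Q* = 161.
Because the ceiling (419) lies below the market-clearing price, it is binding.
At P = 419: Qd = 1221 - 2·419 = 383 and Qs = 419 - 369 = 50.
Consumer surplus without the control is ½ · (610.5 - 530) · 161 = 6480.25.
With the ceiling, 50 units are sold at 419 (assume they go to the highest-value buyers). The demand price at Q = 50 is 585.5, so CS = ½ · [(610.5 - 419) + (585.5 - 419)] · 50 = 8950.
Change in consumer surplus = 8950 - 6480.25 = 2469.75.

2469.75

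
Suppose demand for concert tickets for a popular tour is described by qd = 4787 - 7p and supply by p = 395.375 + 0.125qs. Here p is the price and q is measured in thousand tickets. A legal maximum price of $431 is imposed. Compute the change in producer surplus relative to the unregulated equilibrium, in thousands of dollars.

-67419

Rearranging supply gives qs = 8p - 3163. Equilibrium: 4787 - 7p = 8p - 3163, so 7950 = 15p and p* = 530, q* = 1077.
The ceiling of 431 is below the equilibrium price 530, so it binds.
At p = 431: qd = 4787 - 7·431 = 1770 and qs = 8·431 - 3163 = 285.
Producer surplus without the control is ½ · (530 - 395.375) · 1077 = 72495.5625.
With the ceiling, producers sell 285 units at 431, so PS = ½ · (431 - 395.375) · 285 = 5076.5625.
Change in producer surplus = 5076.5625 - 72495.5625 = -67419.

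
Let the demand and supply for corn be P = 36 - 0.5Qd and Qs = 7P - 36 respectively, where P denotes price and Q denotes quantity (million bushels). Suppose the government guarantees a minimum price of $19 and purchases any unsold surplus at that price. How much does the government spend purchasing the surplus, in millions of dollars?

1197

Rearranging demand gives Qd = 72 - 2P. Setting quantity demanded equal to quantity supplied, 72 - 2P = 7P - 36, gives P* = 12 and Q* = 48.
Since 19 > 12, the floor is binding.
At P = 19: Qd = 72 - 2·19 = 34 and Qs = 7·19 - 36 = 97.
Surplus = Qs - Qd = 63.
Government expenditure = surplus × support price = 63 × 19 = 1197.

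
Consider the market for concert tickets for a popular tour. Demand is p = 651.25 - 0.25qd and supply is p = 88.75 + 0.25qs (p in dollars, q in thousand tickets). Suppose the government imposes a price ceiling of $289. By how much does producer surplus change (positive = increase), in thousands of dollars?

-78003

Rearranging demand gives qd = 2605 - 4p; rearranging supply gives qs = 4p - 355. In a free market, 2605 - 4p = 4p - 355 gives the equilibrium p* = 370, q* = 1125.
Since 289 < 370, the ceiling is binding.
At p = 289: qd = 2605 - 4·289 = 1449 and qs = 4·289 - 355 = 801.
Producer surplus without the control is ½ · (370 - 88.75) · 1125 = 158203.125.
With the ceiling, producers sell 801 units at 289, so PS = ½ · (289 - 88.75) · 801 = 80200.125.
Change in producer surplus = 80200.125 - 158203.125 = -78003.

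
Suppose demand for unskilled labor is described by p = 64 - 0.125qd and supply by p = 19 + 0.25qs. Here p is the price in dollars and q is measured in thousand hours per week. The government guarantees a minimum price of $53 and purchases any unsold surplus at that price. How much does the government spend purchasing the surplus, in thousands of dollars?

2544

Rearranging demand gives qd = 512 - 8p; rearranging supply gives qs = 4p - 76. Equilibrium: 512 - 8p = 4p - 76, so 588 = 12p and p* = 49, q* = 120.
The floor of 53 is above the equilibrium price 49, so it binds.
At p = 53: qd = 512 - 8·53 = 88 and qs = 4·53 - 76 = 136.
Surplus = qs - qd = 48.
Government expenditure = surplus × support price = 48 × 53 = 2544.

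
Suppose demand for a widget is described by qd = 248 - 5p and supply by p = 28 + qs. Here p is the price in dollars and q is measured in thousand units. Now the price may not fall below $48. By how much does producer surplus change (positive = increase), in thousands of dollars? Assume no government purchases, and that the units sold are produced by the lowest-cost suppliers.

-34

Rearranging supply gives qs = p - 28. Without the control the market clears where 248 - 5p = p - 28, i.e. p* = 46 and q* = 18.
The floor of 48 is above the equilibrium price 46, so it binds.
At p = 48: qd = 248 - 5·48 = 8 and qs = 48 - 28 = 20.
Producer surplus without the control is ½ · (46 - 28) · 18 = 162.
With the floor, 8 units are sold at 48. The supply price at q = 8 is 36, so PS = ½ · [(48 - 28) + (48 - 36)] · 8 = 128.
Change in producer surplus = 128 - 162 = -34.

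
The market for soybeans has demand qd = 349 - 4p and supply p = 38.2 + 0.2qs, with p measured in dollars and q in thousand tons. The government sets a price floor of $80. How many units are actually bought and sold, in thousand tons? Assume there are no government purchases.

Rearranging supply gives qs = 5p - 191. Equilibrium: 349 - 4p = 5p - 191, so 540 = 9p and p* = 60, q* = 109.
The floor of 80 is above the equilibrium price 60, so it binds.
At p = 80: qd = 349 - 4·80 = 29 and qs = 5·80 - 191 = 209.
The quantity actually transacted is the short side, demand: 29.

29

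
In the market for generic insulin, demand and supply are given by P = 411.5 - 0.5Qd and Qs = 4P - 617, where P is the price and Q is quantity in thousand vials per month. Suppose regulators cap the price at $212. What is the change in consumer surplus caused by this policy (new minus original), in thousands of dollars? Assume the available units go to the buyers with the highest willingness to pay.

Rearranging demand gives Qd = 823 - 2P. Without the control the market clears where 823 - 2P = 4P - 617, i.e. P* = 240 and Q* = 343.
The ceiling of 212 is below the equilibrium price 240, so it binds.
At P = 212: Qd = 823 - 2·212 = 399 and Qs = 4·212 - 617 = 231.
Consumer surplus without the control is ½ · (411.5 - 240) · 343 = 29412.25.
With the ceiling, 231 units are sold at 212 (assume they go to the highest-value buyers). The demand price at Q = 231 is 296, so CS = ½ · [(411.5 - 212) + (296 - 212)] · 231 = 32744.25.
Change in consumer surplus = 32744.25 - 29412.25 = 3332.

3332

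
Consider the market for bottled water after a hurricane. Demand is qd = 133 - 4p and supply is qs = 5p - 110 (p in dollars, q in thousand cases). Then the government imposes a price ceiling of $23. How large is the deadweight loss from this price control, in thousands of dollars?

Setting quantity demanded equal to quantity supplied, 133 - 4p = 5p - 110, gives p* = 27 and q* = 25.
Since 23 < 27, the ceiling is binding.
At p = 23: qd = 133 - 4·23 = 41 and qs = 5·23 - 110 = 5.
Quantity traded falls to 5. At q = 5 the demand price is (133 - 5)/4 = 32 and the supply price is (110 + 5)/5 = 23.
Deadweight loss = ½ · (32 - 23) · (25 - 5) = ½ · 9 · 20 = 90.

90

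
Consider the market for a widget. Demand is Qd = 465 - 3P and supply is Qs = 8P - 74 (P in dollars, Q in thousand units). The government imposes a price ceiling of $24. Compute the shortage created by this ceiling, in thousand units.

In a free market, 465 - 3P = 8P - 74 gives the equilibrium P* = 49, Q* = 318.
Since 24 < 49, the ceiling is binding.
At P = 24: Qd = 465 - 3·24 = 393 and Qs = 8·24 - 74 = 118.
Shortage = Qd - Qs = 393 - 118 = 275.

275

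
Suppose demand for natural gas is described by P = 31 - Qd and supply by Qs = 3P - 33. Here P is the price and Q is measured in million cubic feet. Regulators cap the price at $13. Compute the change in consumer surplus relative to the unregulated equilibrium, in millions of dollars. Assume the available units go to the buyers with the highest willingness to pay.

-22.5

Rearranging demand gives Qd = 31 - P. In a free market, 31 - P = 3P - 33 gives the equilibrium P* = 16, Q* = 15.
Because the ceiling (13) lies below the market-clearing price, it is binding.
At P = 13: Qd = 31 - 13 = 18 and Qs = 3·13 - 33 = 6.
Consumer surplus without the control is ½ · (31 - 16) · 15 = 112.5.
With the ceiling, 6 units are sold at 13 (assume they go to the highest-value buyers). The demand price at Q = 6 is 25, so CS = ½ · [(31 - 13) + (25 - 13)] · 6 = 90.
Change in consumer surplus = 90 - 112.5 = -22.5.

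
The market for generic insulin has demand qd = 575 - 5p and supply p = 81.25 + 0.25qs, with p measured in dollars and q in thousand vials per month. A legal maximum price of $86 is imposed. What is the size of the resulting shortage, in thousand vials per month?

Rearranging supply gives qs = 4p - 325. Equilibrium: 575 - 5p = 4p - 325, so 900 = 9p and p* = 100, q* = 75.
Because the ceiling (86) lies below the market-clearing price, it is binding.
At p = 86: qd = 575 - 5·86 = 145 and qs = 4·86 - 325 = 19.
Shortage = qd - qs = 145 - 19 = 126.

126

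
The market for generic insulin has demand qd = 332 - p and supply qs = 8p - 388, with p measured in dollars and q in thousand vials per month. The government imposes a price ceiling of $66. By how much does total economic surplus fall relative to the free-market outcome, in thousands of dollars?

7056

Setting quantity demanded equal to quantity supplied, 332 - p = 8p - 388, gives p* = 80 and q* = 252.
Since 66 < 80, the ceiling is binding.
At p = 66: qd = 332 - 66 = 266 and qs = 8·66 - 388 = 140.
Quantity traded falls to 140. At q = 140 the demand price is 332 - 140 = 192 and the supply price is (388 + 140)/8 = 66.
Deadweight loss = ½ · (192 - 66) · (252 - 140) = ½ · 126 · 112 = 7056.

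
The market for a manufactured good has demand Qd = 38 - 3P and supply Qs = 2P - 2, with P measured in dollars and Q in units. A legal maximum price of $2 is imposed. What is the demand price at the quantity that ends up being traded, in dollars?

12

Without the control the market clears where 38 - 3P = 2P - 2, i.e. P* = 8 and Q* = 14.
Since 2 < 8, the ceiling is binding.
At P = 2: Qd = 38 - 3·2 = 32 and Qs = 2·2 - 2 = 2.
Only 2 units reach the market. On the demand curve, the marginal buyer's willingness to pay at Q = 2 is (38 - 2)/3 = 12.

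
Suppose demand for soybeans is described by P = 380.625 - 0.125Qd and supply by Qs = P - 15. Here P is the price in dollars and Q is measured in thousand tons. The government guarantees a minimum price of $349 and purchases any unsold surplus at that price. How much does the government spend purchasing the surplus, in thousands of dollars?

Rearranging demand gives Qd = 3045 - 8P. Without the control the market clears where 3045 - 8P = P - 15, i.e. P* = 340 and Q* = 325.
Because the floor (349) lies above the market-clearing price, it is binding.
At P = 349: Qd = 3045 - 8·349 = 253 and Qs = 349 - 15 = 334.
Surplus = Qs - Qd = 81.
Government expenditure = surplus × support price = 81 × 349 = 28269.

28269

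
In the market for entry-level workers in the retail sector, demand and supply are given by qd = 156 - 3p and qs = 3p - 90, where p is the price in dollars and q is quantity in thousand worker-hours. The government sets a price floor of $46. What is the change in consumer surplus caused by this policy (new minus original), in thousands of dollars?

Without the control the market clears where 156 - 3p = 3p - 90, i.e. p* = 41 and q* = 33.
The floor of 46 is above the equilibrium price 41, so it binds.
At p = 46: qd = 156 - 3·46 = 18 and qs = 3·46 - 90 = 48.
Consumer surplus without the control is ½ · (52 - 41) · 33 = 181.5.
With the floor, consumers buy 18 units at 46, so CS = ½ · (52 - 46) · 18 = 54.
Change in consumer surplus = 54 - 181.5 = -127.5.

-127.5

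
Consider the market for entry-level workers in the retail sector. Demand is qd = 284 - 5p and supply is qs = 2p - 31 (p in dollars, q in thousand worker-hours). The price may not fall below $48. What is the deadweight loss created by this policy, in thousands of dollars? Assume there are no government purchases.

78.75

Equilibrium: 284 - 5p = 2p - 31, so 315 = 7p and p* = 45, q* = 59.
Since 48 > 45, the floor is binding.
At p = 48: qd = 284 - 5·48 = 44 and qs = 2·48 - 31 = 65.
Quantity traded falls to 44. At q = 44 the demand price is (284 - 44)/5 = 48 and the supply price is (31 + 44)/2 = 37.5.
Deadweight loss = ½ · (48 - 37.5) · (59 - 44) = ½ · 10.5 · 15 = 78.75.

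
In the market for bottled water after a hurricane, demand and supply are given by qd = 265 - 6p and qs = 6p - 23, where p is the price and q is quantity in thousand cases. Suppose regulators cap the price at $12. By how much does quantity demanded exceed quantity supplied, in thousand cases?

Without the control the market clears where 265 - 6p = 6p - 23, i.e. p* = 24 and q* = 121.
Because the ceiling (12) lies below the market-clearing price, it is binding.
At p = 12: qd = 265 - 6·12 = 193 and qs = 6·12 - 23 = 49.
Shortage = qd - qs = 193 - 49 = 144.

144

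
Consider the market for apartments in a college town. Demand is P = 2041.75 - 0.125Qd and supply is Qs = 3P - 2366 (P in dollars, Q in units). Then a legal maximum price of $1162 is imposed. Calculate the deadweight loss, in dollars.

596978.25

Rearranging demand gives Qd = 16334 - 8P. In a free market, 16334 - 8P = 3P - 2366 gives the equilibrium P* = 1700, Q* = 2734.
Because the ceiling (1162) lies below the market-clearing price, it is binding.
At P = 1162: Qd = 16334 - 8·1162 = 7038 and Qs = 3·1162 - 2366 = 1120.
Quantity traded falls to 1120. At Q = 1120 the demand price is (16334 - 1120)/8 = 1901.75 and the supply price is (2366 + 1120)/3 = 1162.
Deadweight loss = ½ · (1901.75 - 1162) · (2734 - 1120) = ½ · 739.75 · 1614 = 596978.25.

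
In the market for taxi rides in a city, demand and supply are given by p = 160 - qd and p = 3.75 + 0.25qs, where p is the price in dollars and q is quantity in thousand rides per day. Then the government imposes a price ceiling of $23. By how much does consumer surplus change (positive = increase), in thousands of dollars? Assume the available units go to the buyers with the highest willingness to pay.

Rearranging demand gives qd = 160 - p; rearranging supply gives qs = 4p - 15. In a free market, 160 - p = 4p - 15 gives the equilibrium p* = 35, q* = 125.
Because the ceiling (23) lies below the market-clearing price, it is binding.
At p = 23: qd = 160 - 23 = 137 and qs = 4·23 - 15 = 77.
Consumer surplus without the control is ½ · (160 - 35) · 125 = 7812.5.
With the ceiling, 77 units are sold at 23 (assume they go to the highest-value buyers). The demand price at q = 77 is 83, so CS = ½ · [(160 - 23) + (83 - 23)] · 77 = 7584.5.
Change in consumer surplus = 7584.5 - 7812.5 = -228.

-228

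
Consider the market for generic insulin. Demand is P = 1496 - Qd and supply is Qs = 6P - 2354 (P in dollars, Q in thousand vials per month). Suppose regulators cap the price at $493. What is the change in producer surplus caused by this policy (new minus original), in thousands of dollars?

-44175

Rearranging demand gives Qd = 1496 - P. Without the control the market clears where 1496 - P = 6P - 2354, i.e. P* = 550 and Q* = 946.
The ceiling of 493 is below the equilibrium price 550, so it binds.
At P = 493: Qd = 1496 - 493 = 1003 and Qs = 6·493 - 2354 = 604.
Producer surplus without the control is ½ · (550 - 1177/3) · 946 = 223729/3.
With the ceiling, producers sell 604 units at 493, so PS = ½ · (493 - 1177/3) · 604 = 91204/3.
Change in producer surplus = 91204/3 - 223729/3 = -44175.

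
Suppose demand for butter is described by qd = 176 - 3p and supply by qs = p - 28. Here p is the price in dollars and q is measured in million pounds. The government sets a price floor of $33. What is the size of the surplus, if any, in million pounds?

Without the control the market clears where 176 - 3p = p - 28, i.e. p* = 51 and q* = 23.
Since 33 is below p* = 51, the floor does not bind and the free-market outcome prevails.
Since the control does not bind, there is no surplus.

0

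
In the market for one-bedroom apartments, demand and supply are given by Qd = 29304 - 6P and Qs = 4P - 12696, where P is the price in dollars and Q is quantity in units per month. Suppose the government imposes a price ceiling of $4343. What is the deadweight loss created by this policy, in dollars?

Without the control the market clears where 29304 - 6P = 4P - 12696, i.e. P* = 4200 and Q* = 4104.
Since 4343 is above P* = 4200, the ceiling does not bind and the free-market outcome prevails.
Since the control does not bind, no trades are prevented and deadweight loss is zero.

0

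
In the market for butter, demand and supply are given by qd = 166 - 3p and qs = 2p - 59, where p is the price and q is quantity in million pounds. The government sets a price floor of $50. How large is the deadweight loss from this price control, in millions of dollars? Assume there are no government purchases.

93.75

In a free market, 166 - 3p = 2p - 59 gives the equilibrium p* = 45, q* = 31.
The floor of 50 is above the equilibrium price 45, so it binds.
At p = 50: qd = 166 - 3·50 = 16 and qs = 2·50 - 59 = 41.
Quantity traded falls to 16. At q = 16 the demand price is (166 - 16)/3 = 50 and the supply price is (59 + 16)/2 = 37.5.
Deadweight loss = ½ · (50 - 37.5) · (31 - 16) = ½ · 12.5 · 15 = 93.75.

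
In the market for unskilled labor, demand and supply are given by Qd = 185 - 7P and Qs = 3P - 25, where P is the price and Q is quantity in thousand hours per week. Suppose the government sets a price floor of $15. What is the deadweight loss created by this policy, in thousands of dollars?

Without the control the market clears where 185 - 7P = 3P - 25, i.e. P* = 21 and Q* = 38.
Since 15 is below P* = 21, the floor does not bind and the free-market outcome prevails.
Since the control does not bind, no trades are prevented and deadweight loss is zero.

0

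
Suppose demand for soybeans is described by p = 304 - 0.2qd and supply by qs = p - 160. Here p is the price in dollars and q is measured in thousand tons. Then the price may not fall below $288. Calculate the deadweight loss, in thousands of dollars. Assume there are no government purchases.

960

Rearranging demand gives qd = 1520 - 5p. In a free market, 1520 - 5p = p - 160 gives the equilibrium p* = 280, q* = 120.
Because the floor (288) lies above the market-clearing price, it is binding.
At p = 288: qd = 1520 - 5·288 = 80 and qs = 288 - 160 = 128.
Quantity traded falls to 80. At q = 80 the demand price is (1520 - 80)/5 = 288 and the supply price is 160 + 80 = 240.
Deadweight loss = ½ · (288 - 240) · (120 - 80) = ½ · 48 · 40 = 960.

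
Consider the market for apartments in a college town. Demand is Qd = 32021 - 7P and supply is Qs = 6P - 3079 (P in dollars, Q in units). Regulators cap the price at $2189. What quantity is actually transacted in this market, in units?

In a free market, 32021 - 7P = 6P - 3079 gives the equilibrium P* = 2700, Q* = 13121.
Since 2189 < 2700, the ceiling is binding.
At P = 2189: Qd = 32021 - 7·2189 = 16698 and Qs = 6·2189 - 3079 = 10055.
The quantity actually transacted is the short side, supply: 10055.

10055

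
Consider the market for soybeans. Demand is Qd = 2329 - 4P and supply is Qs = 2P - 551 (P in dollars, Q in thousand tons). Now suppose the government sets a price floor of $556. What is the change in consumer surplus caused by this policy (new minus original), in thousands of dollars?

-19532

Without the control the market clears where 2329 - 4P = 2P - 551, i.e. P* = 480 and Q* = 409.
Since 556 > 480, the floor is binding.
At P = 556: Qd = 2329 - 4·556 = 105 and Qs = 2·556 - 551 = 561.
Consumer surplus without the control is ½ · (582.25 - 480) · 409 = 20910.125.
With the floor, consumers buy 105 units at 556, so CS = ½ · (582.25 - 556) · 105 = 1378.125.
Change in consumer surplus = 1378.125 - 20910.125 = -19532.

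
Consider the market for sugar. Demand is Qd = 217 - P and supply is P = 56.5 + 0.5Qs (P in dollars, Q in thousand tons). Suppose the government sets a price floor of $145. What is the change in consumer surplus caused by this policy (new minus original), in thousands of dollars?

Rearranging supply gives Qs = 2P - 113. Equilibrium: 217 - P = 2P - 113, so 330 = 3P and P* = 110, Q* = 107.
The floor of 145 is above the equilibrium price 110, so it binds.
At P = 145: Qd = 217 - 145 = 72 and Qs = 2·145 - 113 = 177.
Consumer surplus without the control is ½ · (217 - 110) · 107 = 5724.5.
With the floor, consumers buy 72 units at 145, so CS = ½ · (217 - 145) · 72 = 2592.
Change in consumer surplus = 2592 - 5724.5 = -3132.5.

-3132.5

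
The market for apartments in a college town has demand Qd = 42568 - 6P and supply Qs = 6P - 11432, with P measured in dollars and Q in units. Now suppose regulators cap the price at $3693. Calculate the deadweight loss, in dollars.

Setting quantity demanded equal to quantity supplied, 42568 - 6P = 6P - 11432, gives P* = 4500 and Q* = 15568.
The ceiling of 3693 is below the equilibrium price 4500, so it binds.
At P = 3693: Qd = 42568 - 6·3693 = 20410 and Qs = 6·3693 - 11432 = 10726.
Quantity traded falls to 10726. At Q = 10726 the demand price is (42568 - 10726)/6 = 5307 and the supply price is (11432 + 10726)/6 = 3693.
Deadweight loss = ½ · (5307 - 3693) · (15568 - 10726) = ½ · 1614 · 4842 = 3907494.

3907494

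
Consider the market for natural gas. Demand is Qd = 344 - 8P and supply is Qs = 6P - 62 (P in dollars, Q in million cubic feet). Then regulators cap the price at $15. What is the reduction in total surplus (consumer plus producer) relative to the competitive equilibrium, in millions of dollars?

1029

Setting quantity demanded equal to quantity supplied, 344 - 8P = 6P - 62, gives P* = 29 and Q* = 112.
The ceiling of 15 is below the equilibrium price 29, so it binds.
At P = 15: Qd = 344 - 8·15 = 224 and Qs = 6·15 - 62 = 28.
Quantity traded falls to 28. At Q = 28 the demand price is (344 - 28)/8 = 39.5 and the supply price is (62 + 28)/6 = 15.
Deadweight loss = ½ · (39.5 - 15) · (112 - 28) = ½ · 24.5 · 84 = 1029.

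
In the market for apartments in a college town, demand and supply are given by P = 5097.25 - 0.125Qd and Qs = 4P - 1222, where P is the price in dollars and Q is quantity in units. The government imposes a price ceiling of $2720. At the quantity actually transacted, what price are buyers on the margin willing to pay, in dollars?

Rearranging demand gives Qd = 40778 - 8P. In a free market, 40778 - 8P = 4P - 1222 gives the equilibrium P* = 3500, Q* = 12778.
Because the ceiling (2720) lies below the market-clearing price, it is binding.
At P = 2720: Qd = 40778 - 8·2720 = 19018 and Qs = 4·2720 - 1222 = 9658.
Only 9658 units reach the market. On the demand curve, the marginal buyer's willingness to pay at Q = 9658 is (40778 - 9658)/8 = 3890.

3890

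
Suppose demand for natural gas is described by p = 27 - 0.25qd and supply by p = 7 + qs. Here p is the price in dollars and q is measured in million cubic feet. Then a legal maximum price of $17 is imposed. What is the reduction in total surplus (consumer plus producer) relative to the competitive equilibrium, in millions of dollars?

Rearranging demand gives qd = 108 - 4p; rearranging supply gives qs = p - 7. Equilibrium: 108 - 4p = p - 7, so 115 = 5p and p* = 23, q* = 16.
Since 17 < 23, the ceiling is binding.
At p = 17: qd = 108 - 4·17 = 40 and qs = 17 - 7 = 10.
Quantity traded falls to 10. At q = 10 the demand price is (108 - 10)/4 = 24.5 and the supply price is 7 + 10 = 17.
Deadweight loss = ½ · (24.5 - 17) · (16 - 10) = ½ · 7.5 · 6 = 22.5.

22.5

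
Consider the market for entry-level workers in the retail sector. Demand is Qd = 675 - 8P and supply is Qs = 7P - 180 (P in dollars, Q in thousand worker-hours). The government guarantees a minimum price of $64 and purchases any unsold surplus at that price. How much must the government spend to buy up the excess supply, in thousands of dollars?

In a free market, 675 - 8P = 7P - 180 gives the equilibrium P* = 57, Q* = 219.
Since 64 > 57, the floor is binding.
At P = 64: Qd = 675 - 8·64 = 163 and Qs = 7·64 - 180 = 268.
Surplus = Qs - Qd = 105.
Government expenditure = surplus × support price = 105 × 64 = 6720.

6720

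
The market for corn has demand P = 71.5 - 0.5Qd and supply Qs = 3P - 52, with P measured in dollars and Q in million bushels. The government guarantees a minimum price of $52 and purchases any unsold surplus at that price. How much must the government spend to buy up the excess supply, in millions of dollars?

Rearranging demand gives Qd = 143 - 2P. In a free market, 143 - 2P = 3P - 52 gives the equilibrium P* = 39, Q* = 65.
Since 52 > 39, the floor is binding.
At P = 52: Qd = 143 - 2·52 = 39 and Qs = 3·52 - 52 = 104.
Surplus = Qs - Qd = 65.
Government expenditure = surplus × support price = 65 × 52 = 3380.

3380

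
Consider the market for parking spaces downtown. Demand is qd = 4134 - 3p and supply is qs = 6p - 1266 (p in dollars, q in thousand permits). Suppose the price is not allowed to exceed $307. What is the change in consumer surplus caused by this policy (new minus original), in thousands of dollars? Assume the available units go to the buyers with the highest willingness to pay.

-346326

In a free market, 4134 - 3p = 6p - 1266 gives the equilibrium p* = 600, q* = 2334.
Because the ceiling (307) lies below the market-clearing price, it is binding.
At p = 307: qd = 4134 - 3·307 = 3213 and qs = 6·307 - 1266 = 576.
Consumer surplus without the control is ½ · (1378 - 600) · 2334 = 907926.
With the ceiling, 576 units are sold at 307 (assume they go to the highest-value buyers). The demand price at q = 576 is 1186, so CS = ½ · [(1378 - 307) + (1186 - 307)] · 576 = 561600.
Change in consumer surplus = 561600 - 907926 = -346326.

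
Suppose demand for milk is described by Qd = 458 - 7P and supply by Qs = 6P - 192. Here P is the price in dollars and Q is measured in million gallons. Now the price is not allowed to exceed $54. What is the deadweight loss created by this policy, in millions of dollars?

0

Setting quantity demanded equal to quantity supplied, 458 - 7P = 6P - 192, gives P* = 50 and Q* = 108.
The ceiling of 54 is above the equilibrium price 50, so it is not binding; the market clears at P* = 50, Q* = 108.
Since the control does not bind, no trades are prevented and deadweight loss is zero.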